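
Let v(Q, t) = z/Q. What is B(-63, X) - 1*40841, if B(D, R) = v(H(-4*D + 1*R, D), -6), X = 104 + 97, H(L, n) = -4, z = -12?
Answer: -40838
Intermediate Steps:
v(Q, t) = -12/Q
X = 201
B(D, R) = 3 (B(D, R) = -12/(-4) = -12*(-¼) = 3)
B(-63, X) - 1*40841 = 3 - 1*40841 = 3 - 40841 = -40838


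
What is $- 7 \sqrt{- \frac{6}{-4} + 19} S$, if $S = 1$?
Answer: $- \frac{7 \sqrt{82}}{2} \approx -31.694$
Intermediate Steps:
$- 7 \sqrt{- \frac{6}{-4} + 19} S = - 7 \sqrt{- \frac{6}{-4} + 19} \cdot 1 = - 7 \sqrt{\left(-6\right) \left(- \frac{1}{4}\right) + 19} \cdot 1 = - 7 \sqrt{\frac{3}{2} + 19} \cdot 1 = - 7 \sqrt{\frac{41}{2}} \cdot 1 = - 7 \frac{\sqrt{82}}{2} \cdot 1 = - \frac{7 \sqrt{82}}{2} \cdot 1 = - \frac{7 \sqrt{82}}{2}$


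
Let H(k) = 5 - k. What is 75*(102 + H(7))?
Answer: 7500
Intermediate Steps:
75*(102 + H(7)) = 75*(102 + (5 - 1*7)) = 75*(102 + (5 - 7)) = 75*(102 - 2) = 75*100 = 7500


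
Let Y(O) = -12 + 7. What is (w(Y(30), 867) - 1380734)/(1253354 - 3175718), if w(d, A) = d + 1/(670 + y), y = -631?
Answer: 13462205/18743049 ≈ 0.71825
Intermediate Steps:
Y(O) = -5
w(d, A) = 1/39 + d (w(d, A) = d + 1/(670 - 631) = d + 1/39 = 1/39 + d)
(w(Y(30), 867) - 1380734)/(1253354 - 3175718) = ((1/39 - 5) - 1380734)/(1253354 - 3175718) = (-194/39 - 1380734)/(-1922364) = -53848820/39*(-1/1922364) = 13462205/18743049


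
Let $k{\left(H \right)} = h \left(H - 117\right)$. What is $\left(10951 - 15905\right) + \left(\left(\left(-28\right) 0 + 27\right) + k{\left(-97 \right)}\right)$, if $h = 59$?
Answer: $-17553$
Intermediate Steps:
$k{\left(H \right)} = -6903 + 59 H$ ($k{\left(H \right)} = 59 \left(H - 117\right) = 59 \left(-117 + H\right) = -6903 + 59 H$)
$\left(10951 - 15905\right) + \left(\left(\left(-28\right) 0 + 27\right) + k{\left(-97 \right)}\right) = \left(10951 - 15905\right) + \left(\left(\left(-28\right) 0 + 27\right) + \left(-6903 + 59 \left(-97\right)\right)\right) = -4954 + \left(\left(0 + 27\right) - 12626\right) = -4954 + \left(27 - 12626\right) = -4954 - 12599 = -17553$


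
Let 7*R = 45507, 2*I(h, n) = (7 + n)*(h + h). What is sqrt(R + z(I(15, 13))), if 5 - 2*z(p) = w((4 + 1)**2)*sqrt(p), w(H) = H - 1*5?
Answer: sqrt(26014 - 400*sqrt(3))/2 ≈ 79.563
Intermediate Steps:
I(h, n) = h*(7 + n) (I(h, n) = ((7 + n)*(h + h))/2 = ((7 + n)*(2*h))/2 = (2*h*(7 + n))/2 = h*(7 + n))
R = 6501 (R = (1/7)*45507 = 6501)
w(H) = -5 + H (w(H) = H - 5 = -5 + H)
z(p) = 5/2 - 10*sqrt(p) (z(p) = 5/2 - (-5 + (4 + 1)**2)*sqrt(p)/2 = 5/2 - (-5 + 5**2)*sqrt(p)/2 = 5/2 - (-5 + 25)*sqrt(p)/2 = 5/2 - 10*sqrt(p))
sqrt(R + z(I(15, 13))) = sqrt(6501 + (5/2 - 10*sqrt(15)*sqrt(7 + 13))) = sqrt(6501 + (5/2 - 10*10*sqrt(3))) = sqrt(6501 + (5/2 - 100*sqrt(3))) = sqrt(13007/2 - 100*sqrt(3))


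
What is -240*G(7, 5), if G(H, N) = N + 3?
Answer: -1920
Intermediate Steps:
G(H, N) = 3 + N
-240*G(7, 5) = -240*(3 + 5) = -240*8 = -1920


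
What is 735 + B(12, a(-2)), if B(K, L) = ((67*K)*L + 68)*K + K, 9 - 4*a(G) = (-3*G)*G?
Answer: 52215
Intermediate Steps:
a(G) = 9/4 + 3*G²/4 (a(G) = 9/4 - (-3*G)*G/4 = 9/4 - (-3)*G²/4 = 9/4 + 3*G²/4)
B(K, L) = K + K*(68 + 67*K*L) (B(K, L) = (67*K*L + 68)*K + K = (68 + 67*K*L)*K + K = K*(68 + 67*K*L) + K = K + K*(68 + 67*K*L))
735 + B(12, a(-2)) = 735 + 12*(69 + 67*12*(9/4 + (¾)*(-2)²)) = 735 + 12*(69 + 67*12*(9/4 + (¾)*4)) = 735 + 12*(69 + 67*12*(9/4 + 3)) = 735 + 12*(69 + 67*12*(21/4)) = 735 + 12*(69 + 4221) = 735 + 12*4290 = 735 + 51480 = 52215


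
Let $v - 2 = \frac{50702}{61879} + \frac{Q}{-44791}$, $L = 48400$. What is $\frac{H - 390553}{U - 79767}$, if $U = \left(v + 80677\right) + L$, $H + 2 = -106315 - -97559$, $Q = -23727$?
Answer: $- \frac{1106739267842879}{136677977511483} \approx -8.0974$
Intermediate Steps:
$H = -8758$ ($H = -2 - 8756 = -8758$)
$v = \frac{9282440893}{2771622289}$ ($v = 2 + \left(\frac{50702}{61879} - \frac{23727}{-44791}\right) = 2 + \left(50702 \cdot \frac{1}{61879} - - \frac{23727}{44791}\right) = 2 + \left(\frac{50702}{61879} + \frac{23727}{44791}\right) = 2 + \frac{3739196315}{2771622289} = \frac{9282440893}{2771622289} \approx 3.3491$)
$U = \frac{357761972638146}{2771622289}$ ($U = \left(\frac{9282440893}{2771622289} + 80677\right) + 48400 = \frac{223615453850546}{2771622289} + 48400 = \frac{357761972638146}{2771622289} \approx 1.2908 \cdot 10^{5}$)
$\frac{H - 390553}{U - 79767} = \frac{-8758 - 390553}{\frac{357761972638146}{2771622289} - 79767} = - \frac{399311}{\frac{136677977511483}{2771622289}} = \left(-399311\right) \frac{2771622289}{136677977511483} = - \frac{1106739267842879}{136677977511483}$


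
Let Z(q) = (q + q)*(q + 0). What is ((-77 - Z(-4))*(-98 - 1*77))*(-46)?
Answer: -877450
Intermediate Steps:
Z(q) = 2*q² (Z(q) = (2*q)*q = 2*q²)
((-77 - Z(-4))*(-98 - 1*77))*(-46) = ((-77 - 2*(-4)²)*(-98 - 1*77))*(-46) = ((-77 - 2*16)*(-98 - 77))*(-46) = ((-77 - 1*32)*(-175))*(-46) = ((-77 - 32)*(-175))*(-46) = -109*(-175)*(-46) = 19075*(-46) = -877450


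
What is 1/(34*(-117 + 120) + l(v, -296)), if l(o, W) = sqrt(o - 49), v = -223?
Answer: 3/314 - I*sqrt(17)/2669 ≈ 0.0095541 - 0.0015448*I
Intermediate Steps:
l(o, W) = sqrt(-49 + o)
1/(34*(-117 + 120) + l(v, -296)) = 1/(34*(-117 + 120) + sqrt(-49 - 223)) = 1/(34*3 + sqrt(-272)) = 1/(102 + 4*I*sqrt(17))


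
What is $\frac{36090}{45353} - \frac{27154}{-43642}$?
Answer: $\frac{1403277571}{989647813} \approx 1.418$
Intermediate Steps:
$\frac{36090}{45353} - \frac{27154}{-43642} = 36090 \cdot \frac{1}{45353} - - \frac{13577}{21821} = \frac{36090}{45353} + \frac{13577}{21821} = \frac{1403277571}{989647813}$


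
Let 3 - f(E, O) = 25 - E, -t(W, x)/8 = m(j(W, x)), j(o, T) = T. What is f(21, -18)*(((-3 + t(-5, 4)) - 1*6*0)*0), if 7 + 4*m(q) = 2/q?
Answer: 0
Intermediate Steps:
m(q) = -7/4 + 1/(2*q) (m(q) = -7/4 + (2/q)/4 = -7/4 + 1/(2*q))
t(W, x) = -2*(2 - 7*x)/x
f(E, O) = -22 + E (f(E, O) = 3 - (25 - E) = 3 + (-25 + E) = -22 + E)
f(21, -18)*(((-3 + t(-5, 4)) - 1*6*0)*0) = (-22 + 21)*(((-3 + (14 - 4/4)) - 1*6*0)*0) = -((-3 + (14 - 4*1/4)) - 6*0)*0 = -((-3 + (14 - 1)) + 0)*0 = -((-3 + 13) + 0)*0 = -(10 + 0)*0 = -10*0 = -1*0 = 0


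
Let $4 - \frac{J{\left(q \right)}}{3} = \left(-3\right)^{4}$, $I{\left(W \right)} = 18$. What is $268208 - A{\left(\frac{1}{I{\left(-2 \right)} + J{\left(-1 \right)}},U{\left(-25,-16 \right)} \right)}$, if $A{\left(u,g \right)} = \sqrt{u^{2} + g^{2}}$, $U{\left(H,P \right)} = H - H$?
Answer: $\frac{57128303}{213} \approx 2.6821 \cdot 10^{5}$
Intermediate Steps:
$U{\left(H,P \right)} = 0$
$J{\left(q \right)} = -231$ ($J{\left(q \right)} = 12 - 3 \left(-3\right)^{4} = 12 - 243 = -231$)
$A{\left(u,g \right)} = \sqrt{g^{2} + u^{2}}$
$268208 - A{\left(\frac{1}{I{\left(-2 \right)} + J{\left(-1 \right)}},U{\left(-25,-16 \right)} \right)} = 268208 - \sqrt{0^{2} + \left(\frac{1}{18 - 231}\right)^{2}} = 268208 - \sqrt{0 + \left(\frac{1}{-213}\right)^{2}} = 268208 - \sqrt{0 + \left(- \frac{1}{213}\right)^{2}} = 268208 - \sqrt{0 + \frac{1}{45369}} = 268208 - \sqrt{\frac{1}{45369}} = 268208 - \frac{1}{213} = \frac{57128303}{213}$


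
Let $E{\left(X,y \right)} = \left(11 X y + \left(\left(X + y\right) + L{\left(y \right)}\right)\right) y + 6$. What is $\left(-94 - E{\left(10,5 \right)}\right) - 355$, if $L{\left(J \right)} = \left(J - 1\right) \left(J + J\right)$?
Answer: $-3480$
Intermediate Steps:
$L{\left(J \right)} = 2 J \left(-1 + J\right)$ ($L{\left(J \right)} = \left(-1 + J\right) 2 J = 2 J \left(-1 + J\right)$)
$E{\left(X,y \right)} = 6 + y \left(X + y + 2 y \left(-1 + y\right) + 11 X y\right)$ ($E{\left(X,y \right)} = \left(11 X y + \left(\left(X + y\right) + 2 y \left(-1 + y\right)\right)\right) y + 6 = \left(11 X y + \left(X + y + 2 y \left(-1 + y\right)\right)\right) y + 6 = \left(X + y + 2 y \left(-1 + y\right) + 11 X y\right) y + 6 = y \left(X + y + 2 y \left(-1 + y\right) + 11 X y\right) + 6 = 6 + y \left(X + y + 2 y \left(-1 + y\right) + 11 X y\right)$)
$\left(-94 - E{\left(10,5 \right)}\right) - 355 = \left(-94 - \left(6 - 5^{2} + 2 \cdot 5^{3} + 10 \cdot 5 + 11 \cdot 10 \cdot 5^{2}\right)\right) - 355 = \left(-94 - \left(6 - 25 + 2 \cdot 125 + 50 + 11 \cdot 10 \cdot 25\right)\right) - 355 = \left(-94 - \left(6 - 25 + 250 + 50 + 2750\right)\right) - 355 = \left(-94 - 3031\right) - 355 = -3125 - 355 = -3480$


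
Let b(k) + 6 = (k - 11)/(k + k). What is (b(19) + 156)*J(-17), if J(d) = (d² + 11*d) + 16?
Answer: 336772/19 ≈ 17725.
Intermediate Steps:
J(d) = 16 + d² + 11*d
b(k) = -6 + (-11 + k)/(2*k) (b(k) = -6 + (k - 11)/(k + k) = -6 + (-11 + k)/((2*k)) = -6 + (-11 + k)*(1/(2*k)) = -6 + (-11 + k)/(2*k))
(b(19) + 156)*J(-17) = ((11/2)*(-1 - 1*19)/19 + 156)*(16 + (-17)² + 11*(-17)) = ((11/2)*(1/19)*(-1 - 19) + 156)*(16 + 289 - 187) = ((11/2)*(1/19)*(-20) + 156)*118 = (-110/19 + 156)*118 = (2854/19)*118 = 336772/19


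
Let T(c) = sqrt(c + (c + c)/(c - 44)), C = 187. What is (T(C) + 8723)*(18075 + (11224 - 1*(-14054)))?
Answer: 378168219 + 43353*sqrt(32045)/13 ≈ 3.7877e+8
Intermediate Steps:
T(c) = sqrt(c + 2*c/(-44 + c)) (T(c) = sqrt(c + (2*c)/(-44 + c)) = sqrt(c + 2*c/(-44 + c)))
(T(C) + 8723)*(18075 + (11224 - 1*(-14054))) = (sqrt(187*(-42 + 187)/(-44 + 187)) + 8723)*(18075 + (11224 - 1*(-14054))) = (sqrt(187*145/143) + 8723)*(18075 + (11224 + 14054)) = (sqrt(187*(1/143)*145) + 8723)*(18075 + 25278) = (sqrt(2465/13) + 8723)*43353 = (sqrt(32045)/13 + 8723)*43353 = (8723 + sqrt(32045)/13)*43353 = 378168219 + 43353*sqrt(32045)/13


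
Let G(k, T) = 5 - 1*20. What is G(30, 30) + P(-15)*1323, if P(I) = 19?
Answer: 25122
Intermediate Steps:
G(k, T) = -15 (G(k, T) = 5 - 20 = -15)
G(30, 30) + P(-15)*1323 = -15 + 19*1323 = -15 + 25137 = 25122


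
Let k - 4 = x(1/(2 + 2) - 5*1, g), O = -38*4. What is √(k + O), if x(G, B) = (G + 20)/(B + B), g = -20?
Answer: I*√237410/40 ≈ 12.181*I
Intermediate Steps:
O = -152
x(G, B) = (20 + G)/(2*B) (x(G, B) = (20 + G)/((2*B)) = (20 + G)*(1/(2*B)) = (20 + G)/(2*B))
k = 579/160 (k = 4 + (½)*(20 + (1/(2 + 2) - 5*1))/(-20) = 4 + (½)*(-1/20)*(20 + (1/4 - 5)) = 4 + (½)*(-1/20)*(20 + (¼ - 5)) = 4 + (½)*(-1/20)*(20 - 19/4) = 4 + (½)*(-1/20)*(61/4) = 4 - 61/160 = 579/160 ≈ 3.6188)
√(k + O) = √(579/160 - 152) = √(-23741/160) = I*√237410/40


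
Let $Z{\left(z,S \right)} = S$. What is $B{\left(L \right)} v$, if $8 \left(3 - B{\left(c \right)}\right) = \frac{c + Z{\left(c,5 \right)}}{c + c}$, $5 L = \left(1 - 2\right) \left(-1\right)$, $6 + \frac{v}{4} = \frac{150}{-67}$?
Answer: $- \frac{3036}{67} \approx -45.313$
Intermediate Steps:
$v = - \frac{2208}{67}$ ($v = -24 + 4 \frac{150}{-67} = -24 + 4 \cdot 150 \left(- \frac{1}{67}\right) = -24 + 4 \left(- \frac{150}{67}\right) = -24 - \frac{600}{67} = - \frac{2208}{67} \approx -32.955$)
$L = \frac{1}{5}$ ($L = \frac{\left(1 - 2\right) \left(-1\right)}{5} = \frac{\left(-1\right) \left(-1\right)}{5} = \frac{1}{5} \cdot 1 = \frac{1}{5} \approx 0.2$)
$B{\left(c \right)} = 3 - \frac{5 + c}{16 c}$ ($B{\left(c \right)} = 3 - \frac{\left(c + 5\right) \frac{1}{c + c}}{8} = 3 - \frac{\left(5 + c\right) \frac{1}{2 c}}{8} = 3 - \frac{\frac{1}{2} \frac{1}{c} \left(5 + c\right)}{8} = 3 - \frac{5 + c}{16 c}$)
$B{\left(L \right)} v = \frac{\frac{1}{\frac{1}{5}} \left(-5 + 47 \cdot \frac{1}{5}\right)}{16} \left(- \frac{2208}{67}\right) = \frac{1}{16} \cdot 5 \left(-5 + \frac{47}{5}\right) \left(- \frac{2208}{67}\right) = \frac{1}{16} \cdot 5 \cdot \frac{22}{5} \left(- \frac{2208}{67}\right) = \frac{11}{8} \left(- \frac{2208}{67}\right) = - \frac{3036}{67}$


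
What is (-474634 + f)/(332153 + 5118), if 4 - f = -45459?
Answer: -429171/337271 ≈ -1.2725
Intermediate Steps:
f = 45463 (f = 4 - 1*(-45459) = 4 + 45459 = 45463)
(-474634 + f)/(332153 + 5118) = (-474634 + 45463)/(332153 + 5118) = -429171/337271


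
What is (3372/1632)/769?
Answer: 281/104584 ≈ 0.0026868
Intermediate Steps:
(3372/1632)/769 = (3372*(1/1632))*(1/769) = (281/136)*(1/769) = 281/104584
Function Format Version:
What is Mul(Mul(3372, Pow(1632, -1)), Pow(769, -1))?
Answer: Rational(281, 104584) ≈ 0.0026868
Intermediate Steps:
Mul(Mul(3372, Pow(1632, -1)), Pow(769, -1)) = Mul(Mul(3372, Rational(1, 1632)), Rational(1, 769)) = Mul(Rational(281, 136), Rational(1, 769)) = Rational(281, 104584)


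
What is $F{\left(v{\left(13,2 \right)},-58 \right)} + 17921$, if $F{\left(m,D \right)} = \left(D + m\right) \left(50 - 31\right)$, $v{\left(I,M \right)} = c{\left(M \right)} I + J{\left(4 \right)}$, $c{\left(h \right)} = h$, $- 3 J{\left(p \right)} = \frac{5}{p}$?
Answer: $\frac{207661}{12} \approx 17305.0$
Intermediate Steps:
$J{\left(p \right)} = - \frac{5}{3 p}$ ($J{\left(p \right)} = - \frac{5 \frac{1}{p}}{3} = - \frac{5}{3 p}$)
$v{\left(I,M \right)} = - \frac{5}{12} + I M$ ($v{\left(I,M \right)} = M I - \frac{5}{3 \cdot 4} = I M - \frac{5}{12} = - \frac{5}{12} + I M$)
$F{\left(m,D \right)} = 19 D + 19 m$ ($F{\left(m,D \right)} = \left(D + m\right) 19 = 19 D + 19 m$)
$F{\left(v{\left(13,2 \right)},-58 \right)} + 17921 = \left(19 \left(-58\right) + 19 \left(- \frac{5}{12} + 13 \cdot 2\right)\right) + 17921 = \left(-1102 + 19 \left(- \frac{5}{12} + 26\right)\right) + 17921 = \left(-1102 + 19 \cdot \frac{307}{12}\right) + 17921 = \left(-1102 + \frac{5833}{12}\right) + 17921 = - \frac{7391}{12} + 17921 = \frac{207661}{12}$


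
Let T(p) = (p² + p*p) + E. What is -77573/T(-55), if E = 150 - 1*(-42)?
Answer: -77573/6242 ≈ -12.428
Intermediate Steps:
E = 192 (E = 150 + 42 = 192)
T(p) = 192 + 2*p² (T(p) = (p² + p*p) + 192 = (p² + p²) + 192 = 2*p² + 192 = 192 + 2*p²)
-77573/T(-55) = -77573/(192 + 2*(-55)²) = -77573/(192 + 2*3025) = -77573/(192 + 6050) = -77573/6242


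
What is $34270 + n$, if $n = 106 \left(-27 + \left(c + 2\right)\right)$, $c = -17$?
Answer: $29818$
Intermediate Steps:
$n = -4452$ ($n = 106 \left(-27 + \left(-17 + 2\right)\right) = 106 \left(-27 - 15\right) = 106 \left(-42\right) = -4452$)
$34270 + n = 34270 - 4452 = 29818$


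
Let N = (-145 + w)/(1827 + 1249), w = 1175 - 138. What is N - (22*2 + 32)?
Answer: -58221/769 ≈ -75.710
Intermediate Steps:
w = 1037
N = 223/769 (N = (-145 + 1037)/(1827 + 1249) = 892/3076 = 892*(1/3076) = 223/769 ≈ 0.28999)
N - (22*2 + 32) = 223/769 - (22*2 + 32) = 223/769 - (44 + 32) = 223/769 - 1*76 = 223/769 - 76 = -58221/769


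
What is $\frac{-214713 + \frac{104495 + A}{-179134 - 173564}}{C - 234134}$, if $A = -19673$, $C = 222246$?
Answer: $\frac{788843026}{43675769} \approx 18.061$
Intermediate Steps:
$\frac{-214713 + \frac{104495 + A}{-179134 - 173564}}{C - 234134} = \frac{-214713 + \frac{104495 - 19673}{-179134 - 173564}}{222246 - 234134} = \frac{-214713 + \frac{84822}{-352698}}{-11888} = \left(-214713 + 84822 \left(- \frac{1}{352698}\right)\right) \left(- \frac{1}{11888}\right) = \left(-214713 - \frac{14137}{58783}\right) \left(- \frac{1}{11888}\right) = \left(- \frac{12621488416}{58783}\right) \left(- \frac{1}{11888}\right) = \frac{788843026}{43675769}$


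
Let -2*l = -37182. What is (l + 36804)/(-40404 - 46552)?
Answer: -55395/86956 ≈ -0.63705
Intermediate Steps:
l = 18591 (l = -½*(-37182) = 18591)
(l + 36804)/(-40404 - 46552) = (18591 + 36804)/(-40404 - 46552) = 55395/(-86956) = 55395*(-1/86956) = -55395/86956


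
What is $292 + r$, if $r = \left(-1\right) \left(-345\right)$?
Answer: $637$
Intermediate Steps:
$r = 345$
$292 + r = 292 + 345 = 637$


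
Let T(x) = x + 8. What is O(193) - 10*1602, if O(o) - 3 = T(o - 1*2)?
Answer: -15818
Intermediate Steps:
T(x) = 8 + x
O(o) = 9 + o (O(o) = 3 + (8 + (o - 1*2)) = 3 + (8 + (o - 2)) = 3 + (8 + (-2 + o)) = 3 + (6 + o) = 9 + o)
O(193) - 10*1602 = (9 + 193) - 10*1602 = 202 - 16020 = -15818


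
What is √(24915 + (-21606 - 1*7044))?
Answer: 3*I*√415 ≈ 61.115*I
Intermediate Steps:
√(24915 + (-21606 - 1*7044)) = √(24915 + (-21606 - 7044)) = √(24915 - 28650) = √(-3735) = 3*I*√415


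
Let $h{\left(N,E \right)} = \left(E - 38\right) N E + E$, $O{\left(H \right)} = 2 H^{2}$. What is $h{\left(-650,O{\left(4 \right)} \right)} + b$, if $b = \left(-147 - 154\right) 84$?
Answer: $99548$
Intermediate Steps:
$b = -25284$ ($b = \left(-301\right) 84 = -25284$)
$h{\left(N,E \right)} = E + E N \left(-38 + E\right)$ ($h{\left(N,E \right)} = \left(-38 + E\right) N E + E = N \left(-38 + E\right) E + E = E N \left(-38 + E\right) + E = E + E N \left(-38 + E\right)$)
$h{\left(-650,O{\left(4 \right)} \right)} + b = 2 \cdot 4^{2} \left(1 - -24700 + 2 \cdot 4^{2} \left(-650\right)\right) - 25284 = 2 \cdot 16 \left(1 + 24700 + 2 \cdot 16 \left(-650\right)\right) - 25284 = 32 \left(1 + 24700 + 32 \left(-650\right)\right) - 25284 = 32 \left(1 + 24700 - 20800\right) - 25284 = 32 \cdot 3901 - 25284 = 124832 - 25284 = 99548$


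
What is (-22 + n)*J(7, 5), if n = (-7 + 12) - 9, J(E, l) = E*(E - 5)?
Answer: -364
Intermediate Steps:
J(E, l) = E*(-5 + E)
n = -4 (n = 5 - 9 = -4)
(-22 + n)*J(7, 5) = (-22 - 4)*(7*(-5 + 7)) = -182*2 = -26*14 = -364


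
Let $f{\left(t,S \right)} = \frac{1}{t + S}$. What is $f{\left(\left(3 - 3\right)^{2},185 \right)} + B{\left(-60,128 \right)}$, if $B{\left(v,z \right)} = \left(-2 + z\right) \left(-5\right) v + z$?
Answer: $\frac{7016681}{185} \approx 37928.0$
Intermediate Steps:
$f{\left(t,S \right)} = \frac{1}{S + t}$
$B{\left(v,z \right)} = z + v \left(10 - 5 z\right)$ ($B{\left(v,z \right)} = \left(10 - 5 z\right) v + z = v \left(10 - 5 z\right) + z = z + v \left(10 - 5 z\right)$)
$f{\left(\left(3 - 3\right)^{2},185 \right)} + B{\left(-60,128 \right)} = \frac{1}{185 + \left(3 - 3\right)^{2}} + \left(128 + 10 \left(-60\right) - \left(-300\right) 128\right) = \frac{1}{185 + 0^{2}} + \left(128 - 600 + 38400\right) = \frac{1}{185 + 0} + 37928 = \frac{1}{185} + 37928 = \frac{7016681}{185}$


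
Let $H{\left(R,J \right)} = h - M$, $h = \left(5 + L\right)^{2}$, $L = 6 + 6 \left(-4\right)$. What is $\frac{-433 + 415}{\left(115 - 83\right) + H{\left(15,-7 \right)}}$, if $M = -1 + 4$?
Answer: $- \frac{1}{11} \approx -0.090909$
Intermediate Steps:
$L = -18$ ($L = 6 - 24 = -18$)
$M = 3$
$h = 169$ ($h = \left(5 - 18\right)^{2} = \left(-13\right)^{2} = 169$)
$H{\left(R,J \right)} = 166$ ($H{\left(R,J \right)} = 169 - 3 = 166$)
$\frac{-433 + 415}{\left(115 - 83\right) + H{\left(15,-7 \right)}} = \frac{-433 + 415}{\left(115 - 83\right) + 166} = - \frac{18}{32 + 166} = - \frac{18}{198} = \left(-18\right) \frac{1}{198} = - \frac{1}{11}$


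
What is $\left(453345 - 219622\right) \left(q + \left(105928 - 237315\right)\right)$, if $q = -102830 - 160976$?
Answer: $-92365693539$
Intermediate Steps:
$q = -263806$
$\left(453345 - 219622\right) \left(q + \left(105928 - 237315\right)\right) = \left(453345 - 219622\right) \left(-263806 + \left(105928 - 237315\right)\right) = 233723 \left(-263806 - 131387\right) = 233723 \left(-395193\right) = -92365693539$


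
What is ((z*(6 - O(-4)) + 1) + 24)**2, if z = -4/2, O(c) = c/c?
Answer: 225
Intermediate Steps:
O(c) = 1
z = -2 (z = -4*1/2 = -2)
((z*(6 - O(-4)) + 1) + 24)**2 = ((-2*(6 - 1*1) + 1) + 24)**2 = ((-2*(6 - 1) + 1) + 24)**2 = ((-2*5 + 1) + 24)**2 = ((-10 + 1) + 24)**2 = (-9 + 24)**2 = 15**2 = 225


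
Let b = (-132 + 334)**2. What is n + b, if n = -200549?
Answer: -159745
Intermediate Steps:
b = 40804 (b = 202**2 = 40804)
n + b = -200549 + 40804 = -159745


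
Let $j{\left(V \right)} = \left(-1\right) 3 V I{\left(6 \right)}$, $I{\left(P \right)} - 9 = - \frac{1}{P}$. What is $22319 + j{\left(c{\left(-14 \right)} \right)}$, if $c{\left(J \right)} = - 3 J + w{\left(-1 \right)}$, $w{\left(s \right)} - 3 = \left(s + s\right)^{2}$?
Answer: $\frac{42041}{2} \approx 21021.0$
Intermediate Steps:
$w{\left(s \right)} = 3 + 4 s^{2}$ ($w{\left(s \right)} = 3 + \left(s + s\right)^{2} = 3 + \left(2 s\right)^{2} = 3 + 4 s^{2}$)
$I{\left(P \right)} = 9 - \frac{1}{P}$
$c{\left(J \right)} = 7 - 3 J$ ($c{\left(J \right)} = - 3 J + \left(3 + 4 \left(-1\right)^{2}\right) = - 3 J + \left(3 + 4 \cdot 1\right) = - 3 J + \left(3 + 4\right) = - 3 J + 7 = 7 - 3 J$)
$j{\left(V \right)} = - \frac{53 V}{2}$ ($j{\left(V \right)} = \left(-1\right) 3 V \left(9 - \frac{1}{6}\right) = - 3 V \left(9 - \frac{1}{6}\right) = - 3 V \frac{53}{6} = - \frac{53 V}{2}$)
$22319 + j{\left(c{\left(-14 \right)} \right)} = 22319 - \frac{53 \left(7 - -42\right)}{2} = 22319 - \frac{53 \left(7 + 42\right)}{2} = 22319 - \frac{2597}{2} = \frac{42041}{2}$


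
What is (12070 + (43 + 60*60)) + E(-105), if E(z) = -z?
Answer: 15818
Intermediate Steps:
(12070 + (43 + 60*60)) + E(-105) = (12070 + (43 + 60*60)) - 1*(-105) = (12070 + (43 + 3600)) + 105 = (12070 + 3643) + 105 = 15713 + 105 = 15818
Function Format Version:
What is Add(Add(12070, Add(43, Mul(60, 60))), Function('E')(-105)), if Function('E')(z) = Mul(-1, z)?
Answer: 15818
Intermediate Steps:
Add(Add(12070, Add(43, Mul(60, 60))), Function('E')(-105)) = Add(Add(12070, Add(43, Mul(60, 60))), Mul(-1, -105)) = Add(Add(12070, Add(43, 3600)), 105) = Add(Add(12070, 3643), 105) = Add(15713, 105) = 15818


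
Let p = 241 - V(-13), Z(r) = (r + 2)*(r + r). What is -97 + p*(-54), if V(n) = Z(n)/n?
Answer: -14299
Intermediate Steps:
Z(r) = 2*r*(2 + r) (Z(r) = (2 + r)*(2*r) = 2*r*(2 + r))
V(n) = 4 + 2*n (V(n) = (2*n*(2 + n))/n = 4 + 2*n)
p = 263 (p = 241 - (4 + 2*(-13)) = 241 - (4 - 26) = 241 - 1*(-22) = 241 + 22 = 263)
-97 + p*(-54) = -97 + 263*(-54) = -97 - 14202 = -14299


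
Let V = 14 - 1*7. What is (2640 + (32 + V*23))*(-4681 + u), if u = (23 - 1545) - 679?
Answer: -19496706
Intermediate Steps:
V = 7 (V = 14 - 7 = 7)
u = -2201 (u = -1522 - 679 = -2201)
(2640 + (32 + V*23))*(-4681 + u) = (2640 + (32 + 7*23))*(-4681 - 2201) = (2640 + (32 + 161))*(-6882) = (2640 + 193)*(-6882) = 2833*(-6882) = -19496706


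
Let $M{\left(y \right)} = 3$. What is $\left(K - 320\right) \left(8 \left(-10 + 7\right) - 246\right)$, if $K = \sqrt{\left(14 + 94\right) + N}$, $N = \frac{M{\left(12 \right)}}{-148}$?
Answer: $86400 - \frac{135 \sqrt{591297}}{37} \approx 83594.0$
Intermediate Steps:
$N = - \frac{3}{148}$ ($N = \frac{3}{-148} = 3 \left(- \frac{1}{148}\right) = - \frac{3}{148} \approx -0.02027$)
$K = \frac{\sqrt{591297}}{74}$ ($K = \sqrt{\left(14 + 94\right) - \frac{3}{148}} = \sqrt{108 - \frac{3}{148}} = \sqrt{\frac{15981}{148}} = \frac{\sqrt{591297}}{74} \approx 10.391$)
$\left(K - 320\right) \left(8 \left(-10 + 7\right) - 246\right) = \left(\frac{\sqrt{591297}}{74} - 320\right) \left(8 \left(-10 + 7\right) - 246\right) = \left(-320 + \frac{\sqrt{591297}}{74}\right) \left(8 \left(-3\right) - 246\right) = \left(-320 + \frac{\sqrt{591297}}{74}\right) \left(-24 - 246\right) = \left(-320 + \frac{\sqrt{591297}}{74}\right) \left(-270\right) = 86400 - \frac{135 \sqrt{591297}}{37}$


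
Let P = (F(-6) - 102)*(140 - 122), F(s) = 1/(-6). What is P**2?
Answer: 3381921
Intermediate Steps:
F(s) = -1/6
P = -1839 (P = (-1/6 - 102)*(140 - 122) = -613/6*18 = -1839)
P**2 = (-1839)**2 = 3381921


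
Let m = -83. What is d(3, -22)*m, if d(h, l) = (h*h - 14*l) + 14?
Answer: -27473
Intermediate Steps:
d(h, l) = 14 + h² - 14*l (d(h, l) = (h² - 14*l) + 14 = 14 + h² - 14*l)
d(3, -22)*m = (14 + 3² - 14*(-22))*(-83) = (14 + 9 + 308)*(-83) = 331*(-83) = -27473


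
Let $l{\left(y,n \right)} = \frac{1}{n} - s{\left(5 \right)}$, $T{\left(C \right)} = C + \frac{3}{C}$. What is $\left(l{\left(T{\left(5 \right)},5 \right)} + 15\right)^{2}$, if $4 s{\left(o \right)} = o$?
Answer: $\frac{77841}{400} \approx 194.6$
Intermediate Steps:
$s{\left(o \right)} = \frac{o}{4}$
$l{\left(y,n \right)} = - \frac{5}{4} + \frac{1}{n}$ ($l{\left(y,n \right)} = \frac{1}{n} - \frac{1}{4} \cdot 5 = \frac{1}{n} - \frac{5}{4} = - \frac{5}{4} + \frac{1}{n}$)
$\left(l{\left(T{\left(5 \right)},5 \right)} + 15\right)^{2} = \left(\left(- \frac{5}{4} + \frac{1}{5}\right) + 15\right)^{2} = \left(- \frac{21}{20} + 15\right)^{2} = \left(\frac{279}{20}\right)^{2} = \frac{77841}{400}$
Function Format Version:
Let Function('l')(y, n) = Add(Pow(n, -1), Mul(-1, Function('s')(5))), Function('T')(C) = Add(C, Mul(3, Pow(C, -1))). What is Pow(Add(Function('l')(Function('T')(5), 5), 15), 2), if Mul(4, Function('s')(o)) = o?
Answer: Rational(77841, 400) ≈ 194.60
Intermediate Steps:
Function('s')(o) = Mul(Rational(1, 4), o)
Function('l')(y, n) = Add(Rational(-5, 4), Pow(n, -1)) (Function('l')(y, n) = Add(Pow(n, -1), Mul(-1, Mul(Rational(1, 4), 5))) = Add(Pow(n, -1), Mul(-1, Rational(5, 4))) = Add(Pow(n, -1), Rational(-5, 4)) = Add(Rational(-5, 4), Pow(n, -1)))
Pow(Add(Function('l')(Function('T')(5), 5), 15), 2) = Pow(Add(Add(Rational(-5, 4), Pow(5, -1)), 15), 2) = Pow(Add(Add(Rational(-5, 4), Rational(1, 5)), 15), 2) = Pow(Add(Rational(-21, 20), 15), 2) = Pow(Rational(279, 20), 2) = Rational(77841, 400)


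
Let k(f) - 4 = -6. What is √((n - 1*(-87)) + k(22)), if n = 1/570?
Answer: √27617070/570 ≈ 9.2196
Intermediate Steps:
k(f) = -2 (k(f) = 4 - 6 = -2)
n = 1/570 ≈ 0.0017544
√((n - 1*(-87)) + k(22)) = √((1/570 - 1*(-87)) - 2) = √((1/570 + 87) - 2) = √(49591/570 - 2) = √(48451/570) = √27617070/570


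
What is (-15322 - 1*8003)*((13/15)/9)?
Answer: -20215/9 ≈ -2246.1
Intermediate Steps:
(-15322 - 1*8003)*((13/15)/9) = (-15322 - 8003)*((13*(1/15))*(⅑)) = -20215/9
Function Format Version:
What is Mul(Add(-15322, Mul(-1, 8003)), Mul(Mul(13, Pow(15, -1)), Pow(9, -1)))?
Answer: Rational(-20215, 9) ≈ -2246.1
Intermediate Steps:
Mul(Add(-15322, Mul(-1, 8003)), Mul(Mul(13, Pow(15, -1)), Pow(9, -1))) = Mul(Add(-15322, -8003), Mul(Mul(13, Rational(1, 15)), Rational(1, 9))) = Mul(-23325, Mul(Rational(13, 15), Rational(1, 9))) = Mul(-23325, Rational(13, 135)) = Rational(-20215, 9)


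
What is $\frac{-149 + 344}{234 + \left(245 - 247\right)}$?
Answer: $\frac{195}{232} \approx 0.84052$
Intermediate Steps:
$\frac{-149 + 344}{234 + \left(245 - 247\right)} = \frac{195}{234 + \left(245 - 247\right)} = \frac{195}{234 - 2} = \frac{195}{232}$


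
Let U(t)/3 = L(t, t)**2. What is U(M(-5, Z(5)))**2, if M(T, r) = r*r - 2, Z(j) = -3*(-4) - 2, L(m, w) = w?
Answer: 830131344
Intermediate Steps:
Z(j) = 10 (Z(j) = 12 - 2 = 10)
M(T, r) = -2 + r**2 (M(T, r) = r**2 - 2 = -2 + r**2)
U(t) = 3*t**2
U(M(-5, Z(5)))**2 = (3*(-2 + 10**2)**2)**2 = (3*(-2 + 100)**2)**2 = (3*98**2)**2 = (3*9604)**2 = 28812**2 = 830131344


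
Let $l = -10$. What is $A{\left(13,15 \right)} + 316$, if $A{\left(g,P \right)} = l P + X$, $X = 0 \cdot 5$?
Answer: $166$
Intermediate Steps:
$X = 0$
$A{\left(g,P \right)} = - 10 P$ ($A{\left(g,P \right)} = - 10 P + 0 = - 10 P$)
$A{\left(13,15 \right)} + 316 = \left(-10\right) 15 + 316 = -150 + 316 = 166$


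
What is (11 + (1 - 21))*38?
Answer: -342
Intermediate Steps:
(11 + (1 - 21))*38 = (11 - 20)*38 = -9*38 = -342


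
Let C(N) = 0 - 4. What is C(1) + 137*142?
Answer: 19450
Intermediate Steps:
C(N) = -4
C(1) + 137*142 = -4 + 137*142 = -4 + 19454 = 19450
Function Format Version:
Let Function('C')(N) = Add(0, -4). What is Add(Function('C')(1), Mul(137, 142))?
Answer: 19450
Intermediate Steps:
Function('C')(N) = -4
Add(Function('C')(1), Mul(137, 142)) = Add(-4, Mul(137, 142)) = Add(-4, 19454) = 19450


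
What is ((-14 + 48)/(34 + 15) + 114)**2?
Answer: 31584400/2401 ≈ 13155.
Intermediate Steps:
((-14 + 48)/(34 + 15) + 114)**2 = (34/49 + 114)**2 = (5620/49)**2 = 31584400/2401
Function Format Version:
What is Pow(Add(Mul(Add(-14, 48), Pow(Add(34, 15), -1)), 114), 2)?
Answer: Rational(31584400, 2401) ≈ 13155.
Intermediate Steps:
Pow(Add(Mul(Add(-14, 48), Pow(Add(34, 15), -1)), 114), 2) = Pow(Add(Mul(34, Pow(49, -1)), 114), 2) = Pow(Add(Mul(34, Rational(1, 49)), 114), 2) = Pow(Add(Rational(34, 49), 114), 2) = Pow(Rational(5620, 49), 2) = Rational(31584400, 2401)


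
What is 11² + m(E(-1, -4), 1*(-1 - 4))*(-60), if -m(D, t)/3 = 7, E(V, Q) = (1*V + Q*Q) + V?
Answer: 1381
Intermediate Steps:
E(V, Q) = Q² + 2*V (E(V, Q) = (V + Q²) + V = Q² + 2*V)
m(D, t) = -21 (m(D, t) = -3*7 = -21)
11² + m(E(-1, -4), 1*(-1 - 4))*(-60) = 11² - 21*(-60) = 121 + 1260 = 1381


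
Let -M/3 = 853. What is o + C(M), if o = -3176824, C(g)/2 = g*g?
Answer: 9920138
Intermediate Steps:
M = -2559 (M = -3*853 = -2559)
C(g) = 2*g² (C(g) = 2*(g*g) = 2*g²)
o + C(M) = -3176824 + 2*(-2559)² = -3176824 + 2*6548481 = -3176824 + 13096962 = 9920138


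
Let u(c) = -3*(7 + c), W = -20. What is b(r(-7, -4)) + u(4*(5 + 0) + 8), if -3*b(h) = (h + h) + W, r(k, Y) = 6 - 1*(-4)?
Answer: -105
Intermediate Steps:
r(k, Y) = 10 (r(k, Y) = 6 + 4 = 10)
b(h) = 20/3 - 2*h/3 (b(h) = -((h + h) - 20)/3 = -(2*h - 20)/3 = -(-20 + 2*h)/3 = 20/3 - 2*h/3)
u(c) = -21 - 3*c
b(r(-7, -4)) + u(4*(5 + 0) + 8) = (20/3 - ⅔*10) + (-21 - 3*(4*(5 + 0) + 8)) = (20/3 - 20/3) + (-21 - 3*(4*5 + 8)) = 0 + (-21 - 3*(20 + 8)) = 0 + (-21 - 3*28) = 0 + (-21 - 84) = 0 - 105 = -105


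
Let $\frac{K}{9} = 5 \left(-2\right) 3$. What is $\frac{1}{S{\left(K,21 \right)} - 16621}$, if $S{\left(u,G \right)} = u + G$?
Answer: $- \frac{1}{16870} \approx -5.9277 \cdot 10^{-5}$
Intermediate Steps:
$K = -270$ ($K = 9 \cdot 5 \left(-2\right) 3 = 9 \left(\left(-10\right) 3\right) = 9 \left(-30\right) = -270$)
$S{\left(u,G \right)} = G + u$
$\frac{1}{S{\left(K,21 \right)} - 16621} = \frac{1}{\left(21 - 270\right) - 16621} = \frac{1}{-249 - 16621} = \frac{1}{-16870} = - \frac{1}{16870}$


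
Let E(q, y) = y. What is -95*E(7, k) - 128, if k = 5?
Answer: -603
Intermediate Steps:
-95*E(7, k) - 128 = -95*5 - 128 = -475 - 128 = -603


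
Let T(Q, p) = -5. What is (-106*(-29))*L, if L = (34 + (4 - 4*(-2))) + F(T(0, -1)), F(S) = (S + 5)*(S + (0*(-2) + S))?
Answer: 141404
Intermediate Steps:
F(S) = 2*S*(5 + S) (F(S) = (5 + S)*(S + (0 + S)) = (5 + S)*(S + S) = (5 + S)*(2*S) = 2*S*(5 + S))
L = 46 (L = (34 + (4 - 4*(-2))) + 2*(-5)*(5 - 5) = (34 + (4 + 8)) + 2*(-5)*0 = (34 + 12) + 0 = 46 + 0 = 46)
(-106*(-29))*L = -106*(-29)*46 = 3074*46 = 141404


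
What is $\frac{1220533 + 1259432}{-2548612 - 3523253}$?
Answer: $- \frac{165331}{404791} \approx -0.40844$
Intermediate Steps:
$\frac{1220533 + 1259432}{-2548612 - 3523253} = \frac{2479965}{-6071865} = 2479965 \left(- \frac{1}{6071865}\right) = - \frac{165331}{404791}$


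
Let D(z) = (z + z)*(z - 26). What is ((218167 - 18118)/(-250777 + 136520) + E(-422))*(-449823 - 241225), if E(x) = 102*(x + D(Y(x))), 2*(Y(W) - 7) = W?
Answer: -752353054143316344/114257 ≈ -6.5847e+12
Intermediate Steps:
Y(W) = 7 + W/2
D(z) = 2*z*(-26 + z) (D(z) = (2*z)*(-26 + z) = 2*z*(-26 + z))
E(x) = 102*x + 204*(-19 + x/2)*(7 + x/2) (E(x) = 102*(x + 2*(7 + x/2)*(-26 + (7 + x/2))) = 102*(x + 2*(7 + x/2)*(-19 + x/2)) = 102*(x + 2*(-19 + x/2)*(7 + x/2)) = 102*x + 204*(-19 + x/2)*(7 + x/2))
((218167 - 18118)/(-250777 + 136520) + E(-422))*(-449823 - 241225) = ((218167 - 18118)/(-250777 + 136520) + (-27132 - 1122*(-422) + 51*(-422)²))*(-449823 - 241225) = (200049/(-114257) + (-27132 + 473484 + 51*178084))*(-691048) = (200049*(-1/114257) + (-27132 + 473484 + 9082284))*(-691048) = (-200049/114257 + 9528636)*(-691048) = (1088713163403/114257)*(-691048) = -752353054143316344/114257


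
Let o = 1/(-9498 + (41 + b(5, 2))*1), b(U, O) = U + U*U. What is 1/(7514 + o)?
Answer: 9427/70834477 ≈ 0.00013308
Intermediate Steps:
b(U, O) = U + U**2
o = -1/9427 (o = 1/(-9498 + (41 + 5*(1 + 5))*1) = 1/(-9498 + (41 + 5*6)*1) = 1/(-9498 + (41 + 30)*1) = 1/(-9498 + 71*1) = 1/(-9498 + 71) = 1/(-9427) = -1/9427 ≈ -0.00010608)
1/(7514 + o) = 1/(7514 - 1/9427) = 1/(70834477/9427) = 9427/70834477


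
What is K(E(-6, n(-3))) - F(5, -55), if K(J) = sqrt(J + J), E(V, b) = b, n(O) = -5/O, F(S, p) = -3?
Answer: 3 + sqrt(30)/3 ≈ 4.8257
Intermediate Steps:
K(J) = sqrt(2)*sqrt(J) (K(J) = sqrt(2*J) = sqrt(2)*sqrt(J))
K(E(-6, n(-3))) - F(5, -55) = sqrt(2)*sqrt(-5/(-3)) - 1*(-3) = sqrt(2)*sqrt(-5*(-1/3)) + 3 = sqrt(2)*sqrt(5/3) + 3 = sqrt(2)*(sqrt(15)/3) + 3 = sqrt(30)/3 + 3 = 3 + sqrt(30)/3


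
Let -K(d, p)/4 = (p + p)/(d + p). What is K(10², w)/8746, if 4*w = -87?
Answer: 348/1368749 ≈ 0.00025425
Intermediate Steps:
w = -87/4 (w = (¼)*(-87) = -87/4 ≈ -21.750)
K(d, p) = -8*p/(d + p) (K(d, p) = -4*(p + p)/(d + p) = -4*2*p/(d + p) = -8*p/(d + p))
K(10², w)/8746 = -8*(-87/4)/(10² - 87/4)/8746 = -8*(-87/4)/(100 - 87/4)*(1/8746) = -8*(-87/4)/313/4*(1/8746) = -8*(-87/4)*4/313*(1/8746) = (696/313)*(1/8746) = 348/1368749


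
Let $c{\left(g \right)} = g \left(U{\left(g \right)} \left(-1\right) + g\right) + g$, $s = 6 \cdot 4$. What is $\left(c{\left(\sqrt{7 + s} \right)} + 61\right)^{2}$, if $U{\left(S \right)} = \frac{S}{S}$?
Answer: $8464$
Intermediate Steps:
$U{\left(S \right)} = 1$
$s = 24$
$c{\left(g \right)} = g + g \left(-1 + g\right)$ ($c{\left(g \right)} = g \left(1 \left(-1\right) + g\right) + g = g \left(-1 + g\right) + g = g + g \left(-1 + g\right)$)
$\left(c{\left(\sqrt{7 + s} \right)} + 61\right)^{2} = \left(\left(\sqrt{7 + 24}\right)^{2} + 61\right)^{2} = \left(\left(\sqrt{31}\right)^{2} + 61\right)^{2} = \left(31 + 61\right)^{2} = 92^{2} = 8464$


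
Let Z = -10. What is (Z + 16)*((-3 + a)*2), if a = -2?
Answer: -60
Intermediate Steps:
(Z + 16)*((-3 + a)*2) = (-10 + 16)*((-3 - 2)*2) = 6*(-5*2) = 6*(-10) = -60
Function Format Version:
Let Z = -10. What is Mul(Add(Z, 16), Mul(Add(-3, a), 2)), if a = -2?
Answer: -60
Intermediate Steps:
Mul(Add(Z, 16), Mul(Add(-3, a), 2)) = Mul(Add(-10, 16), Mul(Add(-3, -2), 2)) = Mul(6, Mul(-5, 2)) = Mul(6, -10) = -60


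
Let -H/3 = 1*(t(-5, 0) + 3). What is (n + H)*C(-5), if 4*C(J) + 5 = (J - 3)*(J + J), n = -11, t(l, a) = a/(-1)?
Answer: -375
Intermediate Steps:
t(l, a) = -a (t(l, a) = a*(-1) = -a)
C(J) = -5/4 + J*(-3 + J)/2 (C(J) = -5/4 + ((J - 3)*(J + J))/4 = -5/4 + ((-3 + J)*(2*J))/4 = -5/4 + (2*J*(-3 + J))/4 = -5/4 + J*(-3 + J)/2)
H = -9 (H = -3*(-1*0 + 3) = -3*(0 + 3) = -3*3 = -9)
(n + H)*C(-5) = (-11 - 9)*(-5/4 + (½)*(-5)² - 3/2*(-5)) = -20*(-5/4 + (½)*25 + 15/2) = -20*(-5/4 + 25/2 + 15/2) = -20*75/4 = -375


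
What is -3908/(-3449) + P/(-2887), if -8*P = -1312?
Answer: 10716760/9957263 ≈ 1.0763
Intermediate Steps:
P = 164 (P = -1/8*(-1312) = 164)
-3908/(-3449) + P/(-2887) = -3908/(-3449) + 164/(-2887) = -3908*(-1/3449) + 164*(-1/2887) = 3908/3449 - 164/2887 = 10716760/9957263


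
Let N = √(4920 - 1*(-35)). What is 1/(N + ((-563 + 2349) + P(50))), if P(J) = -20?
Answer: 1766/3113801 - √4955/3113801 ≈ 0.00054455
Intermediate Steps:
N = √4955 (N = √(4920 + 35) = √4955 ≈ 70.392)
1/(N + ((-563 + 2349) + P(50))) = 1/(√4955 + ((-563 + 2349) - 20)) = 1/(√4955 + (1786 - 20)) = 1/(√4955 + 1766) = 1/(1766 + √4955)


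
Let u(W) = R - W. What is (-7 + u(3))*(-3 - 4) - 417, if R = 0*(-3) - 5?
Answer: -312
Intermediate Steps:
R = -5 (R = 0 - 5 = -5)
u(W) = -5 - W
(-7 + u(3))*(-3 - 4) - 417 = (-7 + (-5 - 1*3))*(-3 - 4) - 417 = (-7 + (-5 - 3))*(-7) - 417 = (-7 - 8)*(-7) - 417 = -15*(-7) - 417 = 105 - 417 = -312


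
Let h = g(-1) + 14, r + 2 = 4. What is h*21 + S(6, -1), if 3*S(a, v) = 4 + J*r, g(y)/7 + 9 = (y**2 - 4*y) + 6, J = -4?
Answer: 1760/3 ≈ 586.67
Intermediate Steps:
r = 2 (r = -2 + 4 = 2)
g(y) = -21 - 28*y + 7*y**2 (g(y) = -63 + 7*((y**2 - 4*y) + 6) = -63 + 7*(6 + y**2 - 4*y) = -63 + (42 - 28*y + 7*y**2) = -21 - 28*y + 7*y**2)
S(a, v) = -4/3 (S(a, v) = (4 - 4*2)/3 = (4 - 8)/3 = (1/3)*(-4) = -4/3)
h = 28 (h = (-21 - 28*(-1) + 7*(-1)**2) + 14 = (-21 + 28 + 7*1) + 14 = (-21 + 28 + 7) + 14 = 14 + 14 = 28)
h*21 + S(6, -1) = 28*21 - 4/3 = 588 - 4/3 = 1760/3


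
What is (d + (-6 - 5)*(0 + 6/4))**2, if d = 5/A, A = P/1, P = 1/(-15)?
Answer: 33489/4 ≈ 8372.3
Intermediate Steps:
P = -1/15 (P = 1*(-1/15) = -1/15 ≈ -0.066667)
A = -1/15 (A = -1/15/1 = -1/15*1 = -1/15 ≈ -0.066667)
d = -75 (d = 5/(-1/15) = 5*(-15) = -75)
(d + (-6 - 5)*(0 + 6/4))**2 = (-75 + (-6 - 5)*(0 + 6/4))**2 = (-75 - 11*(0 + 6*(1/4)))**2 = (-75 - 11*(0 + 3/2))**2 = (-75 - 11*3/2)**2 = (-75 - 33/2)**2 = (-183/2)**2 = 33489/4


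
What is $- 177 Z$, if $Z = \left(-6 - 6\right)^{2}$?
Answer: $-25488$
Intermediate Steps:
$Z = 144$ ($Z = \left(-12\right)^{2} = 144$)
$- 177 Z = \left(-177\right) 144 = -25488$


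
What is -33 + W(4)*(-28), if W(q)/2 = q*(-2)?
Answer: 415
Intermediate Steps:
W(q) = -4*q (W(q) = 2*(q*(-2)) = 2*(-2*q) = -4*q)
-33 + W(4)*(-28) = -33 - 4*4*(-28) = -33 - 16*(-28) = -33 + 448 = 415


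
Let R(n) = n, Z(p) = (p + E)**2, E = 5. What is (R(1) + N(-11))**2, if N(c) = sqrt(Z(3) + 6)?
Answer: (1 + sqrt(70))**2 ≈ 87.733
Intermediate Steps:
Z(p) = (5 + p)**2 (Z(p) = (p + 5)**2 = (5 + p)**2)
N(c) = sqrt(70) (N(c) = sqrt((5 + 3)**2 + 6) = sqrt(8**2 + 6) = sqrt(64 + 6) = sqrt(70))
(R(1) + N(-11))**2 = (1 + sqrt(70))**2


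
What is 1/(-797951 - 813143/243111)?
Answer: -243111/193991478704 ≈ -1.2532e-6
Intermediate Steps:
1/(-797951 - 813143/243111) = 1/(-193991478704/243111) = -243111/193991478704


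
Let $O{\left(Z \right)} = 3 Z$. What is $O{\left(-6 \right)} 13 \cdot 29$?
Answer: $-6786$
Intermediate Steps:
$O{\left(-6 \right)} 13 \cdot 29 = 3 \left(-6\right) 13 \cdot 29 = \left(-18\right) 13 \cdot 29 = \left(-234\right) 29 = -6786$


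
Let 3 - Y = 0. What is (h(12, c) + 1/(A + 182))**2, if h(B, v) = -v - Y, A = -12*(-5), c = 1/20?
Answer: 54331641/5856400 ≈ 9.2773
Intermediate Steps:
Y = 3 (Y = 3 - 1*0 = 3 + 0 = 3)
c = 1/20 ≈ 0.050000
A = 60
h(B, v) = -3 - v (h(B, v) = -v - 1*3 = -v - 3 = -3 - v)
(h(12, c) + 1/(A + 182))**2 = ((-3 - 1*1/20) + 1/(60 + 182))**2 = ((-3 - 1/20) + 1/242)**2 = (-61/20 + 1/242)**2 = (-7371/2420)**2 = 54331641/5856400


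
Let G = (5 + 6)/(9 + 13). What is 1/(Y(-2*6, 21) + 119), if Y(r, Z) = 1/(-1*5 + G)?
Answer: 9/1069 ≈ 0.0084191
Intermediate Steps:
G = ½ (G = 11/22 = 11*(1/22) = ½ ≈ 0.50000)
Y(r, Z) = -2/9 (Y(r, Z) = 1/(-1*5 + ½) = 1/(-5 + ½) = 1/(-9/2) = -2/9)
1/(Y(-2*6, 21) + 119) = 1/(-2/9 + 119) = 1/(1069/9) = 9/1069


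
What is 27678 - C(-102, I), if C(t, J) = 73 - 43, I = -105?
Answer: 27648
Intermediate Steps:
C(t, J) = 30
27678 - C(-102, I) = 27678 - 1*30 = 27678 - 30 = 27648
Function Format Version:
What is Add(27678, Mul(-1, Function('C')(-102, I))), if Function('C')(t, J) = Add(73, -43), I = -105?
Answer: 27648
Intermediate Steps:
Function('C')(t, J) = 30
Add(27678, Mul(-1, Function('C')(-102, I))) = Add(27678, Mul(-1, 30)) = Add(27678, -30) = 27648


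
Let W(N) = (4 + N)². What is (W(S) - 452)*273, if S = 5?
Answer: -101283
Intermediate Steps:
(W(S) - 452)*273 = ((4 + 5)² - 452)*273 = (9² - 452)*273 = (81 - 452)*273 = -371*273 = -101283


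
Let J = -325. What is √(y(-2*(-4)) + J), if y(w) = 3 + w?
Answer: I*√314 ≈ 17.72*I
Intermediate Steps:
√(y(-2*(-4)) + J) = √((3 - 2*(-4)) - 325) = √((3 + 8) - 325) = √(11 - 325) = √(-314) = I*√314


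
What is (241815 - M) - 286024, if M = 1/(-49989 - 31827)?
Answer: -3617003543/81816 ≈ -44209.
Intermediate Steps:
M = -1/81816 (M = 1/(-81816) = -1/81816 ≈ -1.2223e-5)
(241815 - M) - 286024 = (241815 - 1*(-1/81816)) - 286024 = (241815 + 1/81816) - 286024 = 19784336041/81816 - 286024 = -3617003543/81816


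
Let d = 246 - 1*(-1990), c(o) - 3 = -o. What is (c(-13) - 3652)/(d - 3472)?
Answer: 303/103 ≈ 2.9417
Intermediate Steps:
c(o) = 3 - o
d = 2236 (d = 246 + 1990 = 2236)
(c(-13) - 3652)/(d - 3472) = ((3 - 1*(-13)) - 3652)/(2236 - 3472) = ((3 + 13) - 3652)/(-1236) = (16 - 3652)*(-1/1236) = -3636*(-1/1236) = 303/103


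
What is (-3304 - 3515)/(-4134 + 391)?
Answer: 6819/3743 ≈ 1.8218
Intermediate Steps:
(-3304 - 3515)/(-4134 + 391) = -6819/(-3743) = -6819*(-1/3743) = 6819/3743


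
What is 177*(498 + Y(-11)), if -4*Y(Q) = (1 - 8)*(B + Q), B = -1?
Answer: 84429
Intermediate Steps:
Y(Q) = -7/4 + 7*Q/4 (Y(Q) = -(1 - 8)*(-1 + Q)/4 = -(-7)*(-1 + Q)/4 = -(7 - 7*Q)/4 = -7/4 + 7*Q/4)
177*(498 + Y(-11)) = 177*(498 + (-7/4 + (7/4)*(-11))) = 177*(498 + (-7/4 - 77/4)) = 177*(498 - 21) = 177*477 = 84429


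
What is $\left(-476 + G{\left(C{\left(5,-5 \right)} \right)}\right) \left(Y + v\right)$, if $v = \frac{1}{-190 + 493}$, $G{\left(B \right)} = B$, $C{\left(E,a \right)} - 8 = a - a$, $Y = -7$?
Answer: $\frac{330720}{101} \approx 3274.5$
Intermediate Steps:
$C{\left(E,a \right)} = 8$ ($C{\left(E,a \right)} = 8 + \left(a - a\right) = 8 + 0 = 8$)
$v = \frac{1}{303} \approx 0.0033003$
$\left(-476 + G{\left(C{\left(5,-5 \right)} \right)}\right) \left(Y + v\right) = \left(-476 + 8\right) \left(-7 + \frac{1}{303}\right) = \left(-468\right) \left(- \frac{2120}{303}\right) = \frac{330720}{101}$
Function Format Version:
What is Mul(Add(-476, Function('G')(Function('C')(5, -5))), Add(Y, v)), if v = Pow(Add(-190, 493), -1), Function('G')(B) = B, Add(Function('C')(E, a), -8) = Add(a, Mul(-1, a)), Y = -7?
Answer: Rational(330720, 101) ≈ 3274.5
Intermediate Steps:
Function('C')(E, a) = 8 (Function('C')(E, a) = Add(8, Add(a, Mul(-1, a))) = Add(8, 0) = 8)
v = Rational(1, 303) (v = Pow(303, -1) = Rational(1, 303) ≈ 0.0033003)
Mul(Add(-476, Function('G')(Function('C')(5, -5))), Add(Y, v)) = Mul(Add(-476, 8), Add(-7, Rational(1, 303))) = Mul(-468, Rational(-2120, 303)) = Rational(330720, 101)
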